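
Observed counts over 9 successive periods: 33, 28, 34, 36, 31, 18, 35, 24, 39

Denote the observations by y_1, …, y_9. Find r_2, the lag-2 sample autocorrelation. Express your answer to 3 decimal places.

Mean ȳ = (33 + 28 + 34 + 36 + 31 + 18 + 35 + 24 + 39)/9 = 30.8889
Σ(y_t−ȳ)(y_{t+2}−ȳ) = (6.5679) + (-14.7654) + (0.3457) + (-65.8765) + (0.4568) + (88.7901) + (33.3457) = 48.8642
Denominator Σ(y_t−ȳ)² = 344.8889
r_2 = 48.8642 / 344.8889 = 0.142

0.142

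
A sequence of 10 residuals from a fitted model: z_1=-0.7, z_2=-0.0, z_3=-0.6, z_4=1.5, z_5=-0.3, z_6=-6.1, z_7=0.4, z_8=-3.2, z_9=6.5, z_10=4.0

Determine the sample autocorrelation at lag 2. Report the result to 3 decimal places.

Mean z̄ = (-0.7 − 0.0 − 0.6 + 1.5 − 0.3 − 6.1 + 0.4 − 3.2 + 6.5 + 4.0)/10 = 0.1500
Numerator Σ_{t=1}^{8}(z_t−z̄)(z_{t+2}−z̄) = 1.8500
Denominator Σ(z_t−z̄)² = 108.8250
r_2 = 1.8500 / 108.8250 = 0.017

0.017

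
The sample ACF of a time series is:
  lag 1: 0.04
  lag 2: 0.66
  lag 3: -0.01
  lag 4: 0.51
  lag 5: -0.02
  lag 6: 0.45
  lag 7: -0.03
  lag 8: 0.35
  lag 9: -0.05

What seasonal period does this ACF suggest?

2

The largest autocorrelation is r_2 = 0.66, with weaker echoes at lags 4 (0.51), 6 (0.45) and 8 (0.35); the remaining lags stay at or below 0.04.
The dominant spike at lag 2 indicates a seasonal period of 2.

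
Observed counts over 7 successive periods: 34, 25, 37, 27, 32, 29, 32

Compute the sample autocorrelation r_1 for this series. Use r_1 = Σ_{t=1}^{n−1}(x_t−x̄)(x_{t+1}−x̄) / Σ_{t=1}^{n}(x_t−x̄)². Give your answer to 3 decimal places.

Mean x̄ = (34 + 25 + 37 + 27 + 32 + 29 + 32)/7 = 30.8571
Deviations from mean: 3.1429, -5.8571, 6.1429, -3.8571, 1.1429, -1.8571, 1.1429
Σ(x_t−x̄)(x_{t+1}−x̄) = (-18.4082) + (-35.9796) + (-23.6939) + (-4.4082) + (-2.1224) + (-2.1224) = -86.7347
Denominator Σ(x_t−x̄)² = 102.8571
r_1 = -86.7347 / 102.8571 = -0.843

-0.843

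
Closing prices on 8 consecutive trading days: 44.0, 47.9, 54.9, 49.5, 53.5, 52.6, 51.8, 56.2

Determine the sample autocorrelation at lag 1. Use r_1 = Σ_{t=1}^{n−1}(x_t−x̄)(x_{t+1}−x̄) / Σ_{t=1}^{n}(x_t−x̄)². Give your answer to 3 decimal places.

0.072

Mean x̄ = (44.0 + 47.9 + 54.9 + 49.5 + 53.5 + 52.6 + 51.8 + 56.2)/8 = 51.3000
Σ(x_t−x̄)(x_{t+1}−x̄) = (24.8200) + (-12.2400) + (-6.4800) + (-3.9600) + (2.8600) + (0.6500) + (2.4500) = 8.1000
Denominator Σ(x_t−x̄)² = 111.8400
r_1 = 8.1000 / 111.8400 = 0.072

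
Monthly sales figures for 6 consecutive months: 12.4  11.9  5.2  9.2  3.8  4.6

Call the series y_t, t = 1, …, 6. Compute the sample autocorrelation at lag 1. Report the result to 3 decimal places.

Mean ȳ = (12.4 + 11.9 + 5.2 + 9.2 + 3.8 + 4.6)/6 = 7.8500
Deviations from mean: 4.5500, 4.0500, -2.6500, 1.3500, -4.0500, -3.2500
Numerator Σ_{t=1}^{5}(y_t−ȳ)(y_{t+1}−ȳ) = 11.8125
Denominator Σ(y_t−ȳ)² = 72.9150
r_1 = 11.8125 / 72.9150 = 0.162

0.162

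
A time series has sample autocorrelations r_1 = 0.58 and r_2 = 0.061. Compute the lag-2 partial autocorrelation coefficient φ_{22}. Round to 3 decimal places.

-0.415

φ_{22} = (r_2 − r_1²) / (1 − r_1²)
r_1² = (0.58)² = 0.3364
Numerator = 0.061 − 0.3364 = -0.2754; denominator = 1 − 0.3364 = 0.6636
φ_{22} = -0.2754 / 0.6636 = -0.415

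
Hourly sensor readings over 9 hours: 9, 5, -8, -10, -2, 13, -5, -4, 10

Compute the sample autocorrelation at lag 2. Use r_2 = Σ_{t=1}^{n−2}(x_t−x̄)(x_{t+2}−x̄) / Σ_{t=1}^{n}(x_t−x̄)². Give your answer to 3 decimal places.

Mean x̄ = (9 + 5 − 8 − 10 − 2 + 13 − 5 − 4 + 10)/9 = 0.8889
Σ(x_t−x̄)(x_{t+2}−x̄) = (-72.0988) + (-44.7654) + (25.6790) + (-131.8765) + (17.0123) + (-59.2099) + (-53.6543) = -318.9136
Denominator Σ(x_t−x̄)² = 576.8889
r_2 = -318.9136 / 576.8889 = -0.553

-0.553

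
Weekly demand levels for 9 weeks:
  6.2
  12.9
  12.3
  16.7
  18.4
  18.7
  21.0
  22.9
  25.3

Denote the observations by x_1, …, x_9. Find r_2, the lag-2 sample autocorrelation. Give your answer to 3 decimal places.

Mean x̄ = (6.2 + 12.9 + 12.3 + 16.7 + 18.4 + 18.7 + 21.0 + 22.9 + 25.3)/9 = 17.1556
Numerator Σ_{t=1}^{7}(x_t−x̄)(x_{t+2}−x̄) = 93.3549
Denominator Σ(x_t−x̄)² = 279.9622
r_2 = 93.3549 / 279.9622 = 0.333

0.333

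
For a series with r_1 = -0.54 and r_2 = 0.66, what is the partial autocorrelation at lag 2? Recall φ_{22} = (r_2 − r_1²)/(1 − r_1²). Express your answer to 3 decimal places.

0.520

φ_{22} = (r_2 − r_1²) / (1 − r_1²)
r_1² = (-0.54)² = 0.2916
Numerator = 0.66 − 0.2916 = 0.3684; denominator = 1 − 0.2916 = 0.7084
φ_{22} = 0.3684 / 0.7084 = 0.520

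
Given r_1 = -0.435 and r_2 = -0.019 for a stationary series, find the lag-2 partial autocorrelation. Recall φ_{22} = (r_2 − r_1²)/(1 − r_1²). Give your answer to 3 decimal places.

-0.257

φ_{22} = (r_2 − r_1²) / (1 − r_1²)
r_1² = (-0.435)² = 0.189225
Numerator = -0.019 − 0.1892 = -0.2082; denominator = 1 − 0.1892 = 0.8108
φ_{22} = -0.2082 / 0.8108 = -0.257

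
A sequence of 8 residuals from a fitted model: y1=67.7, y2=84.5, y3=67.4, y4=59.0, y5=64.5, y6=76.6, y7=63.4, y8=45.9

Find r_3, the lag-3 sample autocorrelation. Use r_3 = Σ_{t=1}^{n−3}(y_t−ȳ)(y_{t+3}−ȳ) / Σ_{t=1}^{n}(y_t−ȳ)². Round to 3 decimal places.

0.027

Mean ȳ = (67.7 + 84.5 + 67.4 + 59.0 + 64.5 + 76.6 + 63.4 + 45.9)/8 = 66.1250
Deviations from mean: 1.5750, 18.3750, 1.2750, -7.1250, -1.6250, 10.4750, -2.7250, -20.2250
Numerator Σ_{t=1}^{5}(y_t−ȳ)(y_{t+3}−ȳ) = 24.5556
Denominator Σ(y_t−ȳ)² = 921.3550
r_3 = 24.5556 / 921.3550 = 0.027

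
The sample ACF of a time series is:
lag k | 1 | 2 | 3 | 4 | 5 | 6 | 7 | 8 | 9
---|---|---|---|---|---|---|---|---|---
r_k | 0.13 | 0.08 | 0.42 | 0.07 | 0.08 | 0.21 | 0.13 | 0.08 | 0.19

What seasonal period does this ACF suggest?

3

The largest autocorrelation is r_3 = 0.42, with weaker echoes at lags 6 (0.21) and 9 (0.19); the remaining lags stay at or below 0.13.
The dominant spike at lag 3 indicates a seasonal period of 3.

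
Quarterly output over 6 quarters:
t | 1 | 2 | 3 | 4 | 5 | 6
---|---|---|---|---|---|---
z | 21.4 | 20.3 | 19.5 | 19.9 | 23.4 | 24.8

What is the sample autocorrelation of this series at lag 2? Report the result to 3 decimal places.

-0.302

Mean z̄ = (21.4 + 20.3 + 19.5 + 19.9 + 23.4 + 24.8)/6 = 21.5500
Deviations from mean: -0.1500, -1.2500, -2.0500, -1.6500, 1.8500, 3.2500
Numerator Σ_{t=1}^{4}(z_t−z̄)(z_{t+2}−z̄) = -6.7850
Denominator Σ(z_t−z̄)² = 22.4950
r_2 = -6.7850 / 22.4950 = -0.302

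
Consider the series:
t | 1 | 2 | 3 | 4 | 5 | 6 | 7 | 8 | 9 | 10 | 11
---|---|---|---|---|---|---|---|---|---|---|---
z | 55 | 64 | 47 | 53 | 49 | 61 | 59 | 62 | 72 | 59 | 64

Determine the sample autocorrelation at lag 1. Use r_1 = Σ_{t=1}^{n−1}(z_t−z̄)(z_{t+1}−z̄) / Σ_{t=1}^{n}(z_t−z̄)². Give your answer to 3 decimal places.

0.131

Mean z̄ = (55 + 64 + 47 + 53 + 49 + 61 + 59 + 62 + 72 + 59 + 64)/11 = 58.6364
Numerator Σ_{t=1}^{10}(z_t−z̄)(z_{t+1}−z̄) = 69.0496
Denominator Σ(z_t−z̄)² = 526.5455
r_1 = 69.0496 / 526.5455 = 0.131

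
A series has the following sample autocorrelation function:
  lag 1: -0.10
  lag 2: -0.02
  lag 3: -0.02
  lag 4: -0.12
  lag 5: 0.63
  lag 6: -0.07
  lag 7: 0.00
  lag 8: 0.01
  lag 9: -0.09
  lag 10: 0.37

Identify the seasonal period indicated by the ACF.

5

The largest autocorrelation is r_5 = 0.63, with a weaker echo at lag 10 (0.37); the remaining lags stay at or below 0.01.
The dominant spike at lag 5 indicates a seasonal period of 5.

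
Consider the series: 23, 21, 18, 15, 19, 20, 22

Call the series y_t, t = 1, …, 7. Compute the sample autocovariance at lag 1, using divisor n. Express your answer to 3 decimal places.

Mean ȳ = (23 + 21 + 18 + 15 + 19 + 20 + 22)/7 = 19.7143
Σ_{t=1}^{6}(y_t−ȳ)(y_{t+1}−ȳ) = 13.9184
γ_1 = 13.9184 / 7 = 1.988

1.988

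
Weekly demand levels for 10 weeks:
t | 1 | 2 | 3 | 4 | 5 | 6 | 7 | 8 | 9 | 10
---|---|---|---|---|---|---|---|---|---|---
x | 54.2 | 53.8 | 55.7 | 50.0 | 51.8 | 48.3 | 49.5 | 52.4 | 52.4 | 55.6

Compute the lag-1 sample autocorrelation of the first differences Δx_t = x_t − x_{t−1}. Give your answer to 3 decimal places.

First differences Δx: -0.4, 1.9, -5.7, 1.8, -3.5, 1.2, 2.9, 0.0, 3.2
Mean of differences = 0.1556
Numerator Σ(Δx_t−Δx̄)(Δx_{t+1}−Δx̄) = -28.6764
Denominator Σ(Δx_t−Δx̄)² = 71.6222
r_1(Δx) = -28.6764 / 71.6222 = -0.400

-0.400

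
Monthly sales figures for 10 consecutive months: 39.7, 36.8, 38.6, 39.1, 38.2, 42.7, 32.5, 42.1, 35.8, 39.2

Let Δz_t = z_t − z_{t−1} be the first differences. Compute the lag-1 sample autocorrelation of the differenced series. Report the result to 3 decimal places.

-0.837

First differences Δz: -2.9, 1.8, 0.5, -0.9, 4.5, -10.2, 9.6, -6.3, 3.4
Mean of differences = -0.0556
Numerator Σ(Δz_t−Δz̄)(Δz_{t+1}−Δz̄) = -234.5986
Denominator Σ(Δz_t−Δz̄)² = 280.3822
r_1(Δz) = -234.5986 / 280.3822 = -0.837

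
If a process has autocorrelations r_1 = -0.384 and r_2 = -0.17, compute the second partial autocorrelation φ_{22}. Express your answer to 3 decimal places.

φ_{22} = (r_2 − r_1²) / (1 − r_1²)
r_1² = (-0.384)² = 0.147456
Numerator = -0.17 − 0.1475 = -0.3175; denominator = 1 − 0.1475 = 0.8525
φ_{22} = -0.3175 / 0.8525 = -0.372

-0.372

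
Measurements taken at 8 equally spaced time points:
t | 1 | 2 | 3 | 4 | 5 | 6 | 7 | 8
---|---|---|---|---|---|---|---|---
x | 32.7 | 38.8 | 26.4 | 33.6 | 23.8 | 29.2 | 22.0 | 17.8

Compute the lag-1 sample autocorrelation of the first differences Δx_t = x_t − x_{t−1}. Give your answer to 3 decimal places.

First differences Δx: 6.1, -12.4, 7.2, -9.8, 5.4, -7.2, -4.2
Mean of differences = -2.1286
Numerator Σ(Δx_t−Δx̄)(Δx_{t+1}−Δx̄) = -337.3308
Denominator Σ(Δx_t−Δx̄)² = 405.7743
r_1(Δx) = -337.3308 / 405.7743 = -0.831

-0.831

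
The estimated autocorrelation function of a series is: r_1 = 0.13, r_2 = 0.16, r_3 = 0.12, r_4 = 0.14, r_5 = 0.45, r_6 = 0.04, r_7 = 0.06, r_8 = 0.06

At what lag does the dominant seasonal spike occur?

5

The largest autocorrelation is r_5 = 0.45; the remaining lags stay at or below 0.16.
The dominant spike at lag 5 indicates a seasonal period of 5.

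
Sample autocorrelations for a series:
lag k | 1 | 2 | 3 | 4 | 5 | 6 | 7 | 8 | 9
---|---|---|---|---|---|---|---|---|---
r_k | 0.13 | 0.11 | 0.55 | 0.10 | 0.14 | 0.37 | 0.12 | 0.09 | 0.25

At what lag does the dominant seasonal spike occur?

The largest autocorrelation is r_3 = 0.55, with weaker echoes at lags 6 (0.37) and 9 (0.25); the remaining lags stay at or below 0.14.
The dominant spike at lag 3 indicates a seasonal period of 3.

3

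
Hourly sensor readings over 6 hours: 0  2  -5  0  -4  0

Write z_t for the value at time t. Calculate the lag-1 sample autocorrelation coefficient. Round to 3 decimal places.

Mean z̄ = (0 + 2 − 5 + 0 − 4 + 0)/6 = -1.1667
Σ(z_t−z̄)(z_{t+1}−z̄) = (3.6944) + (-12.1389) + (-4.4722) + (-3.3056) + (-3.3056) = -19.5278
Denominator Σ(z_t−z̄)² = 36.8333
r_1 = -19.5278 / 36.8333 = -0.530

-0.530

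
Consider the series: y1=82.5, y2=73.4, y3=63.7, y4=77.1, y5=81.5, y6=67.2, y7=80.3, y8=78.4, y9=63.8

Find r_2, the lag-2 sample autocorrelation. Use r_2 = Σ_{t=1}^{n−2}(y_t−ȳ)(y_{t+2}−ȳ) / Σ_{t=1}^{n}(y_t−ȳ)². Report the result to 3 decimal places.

-0.518

Mean ȳ = (82.5 + 73.4 + 63.7 + 77.1 + 81.5 + 67.2 + 80.3 + 78.4 + 63.8)/9 = 74.2111
Σ(y_t−ȳ)(y_{t+2}−ȳ) = (-87.1254) + (-2.3432) + (-76.6143) + (-20.2543) + (44.3812) + (-29.3688) + (-63.3921) = -234.7169
Denominator Σ(y_t−ȳ)² = 453.4889
r_2 = -234.7169 / 453.4889 = -0.518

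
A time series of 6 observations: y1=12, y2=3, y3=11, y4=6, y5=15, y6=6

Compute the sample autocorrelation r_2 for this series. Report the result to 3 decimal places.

0.435

Mean ȳ = (12 + 3 + 11 + 6 + 15 + 6)/6 = 8.8333
Deviations from mean: 3.1667, -5.8333, 2.1667, -2.8333, 6.1667, -2.8333
Numerator Σ_{t=1}^{4}(y_t−ȳ)(y_{t+2}−ȳ) = 44.7778
Denominator Σ(y_t−ȳ)² = 102.8333
r_2 = 44.7778 / 102.8333 = 0.435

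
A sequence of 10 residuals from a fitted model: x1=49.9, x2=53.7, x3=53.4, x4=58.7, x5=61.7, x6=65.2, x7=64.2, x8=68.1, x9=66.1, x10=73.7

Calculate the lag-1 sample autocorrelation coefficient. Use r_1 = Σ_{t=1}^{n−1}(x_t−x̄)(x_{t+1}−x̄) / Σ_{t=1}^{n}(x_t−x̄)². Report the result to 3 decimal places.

0.578

Mean x̄ = (49.9 + 53.7 + 53.4 + 58.7 + 61.7 + 65.2 + 64.2 + 68.1 + 66.1 + 73.7)/10 = 61.4700
Numerator Σ_{t=1}^{9}(x_t−x̄)(x_{t+1}−x̄) = 290.7821
Denominator Σ(x_t−x̄)² = 503.4210
r_1 = 290.7821 / 503.4210 = 0.578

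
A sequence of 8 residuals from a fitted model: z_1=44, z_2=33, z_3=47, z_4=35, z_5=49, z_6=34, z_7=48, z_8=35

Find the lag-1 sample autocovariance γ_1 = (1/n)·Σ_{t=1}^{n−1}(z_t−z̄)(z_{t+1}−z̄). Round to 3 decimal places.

-37.893

Mean z̄ = (44 + 33 + 47 + 35 + 49 + 34 + 48 + 35)/8 = 40.6250
Deviations: 3.3750, -7.6250, 6.3750, -5.6250, 8.3750, -6.6250, 7.3750, -5.6250
Σ_{t=1}^{7}(z_t−z̄)(z_{t+1}−z̄) = -303.1406
γ_1 = -303.1406 / 8 = -37.893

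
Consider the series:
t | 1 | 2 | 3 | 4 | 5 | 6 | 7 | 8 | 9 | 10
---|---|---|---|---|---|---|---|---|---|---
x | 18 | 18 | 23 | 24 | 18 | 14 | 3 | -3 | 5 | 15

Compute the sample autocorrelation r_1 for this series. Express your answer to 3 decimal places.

0.707

Mean x̄ = (18 + 18 + 23 + 24 + 18 + 14 + 3 − 3 + 5 + 15)/10 = 13.5000
Numerator Σ_{t=1}^{9}(x_t−x̄)(x_{t+1}−x̄) = 507.7500
Denominator Σ(x_t−x̄)² = 718.5000
r_1 = 507.7500 / 718.5000 = 0.707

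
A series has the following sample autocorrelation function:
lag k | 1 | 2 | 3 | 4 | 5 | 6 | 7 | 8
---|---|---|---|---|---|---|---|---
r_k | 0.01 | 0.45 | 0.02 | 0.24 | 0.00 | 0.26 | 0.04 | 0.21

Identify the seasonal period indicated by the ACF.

The largest autocorrelation is r_2 = 0.45, with weaker echoes at lags 4 (0.24), 6 (0.26) and 8 (0.21); the remaining lags stay at or below 0.04.
The dominant spike at lag 2 indicates a seasonal period of 2.

2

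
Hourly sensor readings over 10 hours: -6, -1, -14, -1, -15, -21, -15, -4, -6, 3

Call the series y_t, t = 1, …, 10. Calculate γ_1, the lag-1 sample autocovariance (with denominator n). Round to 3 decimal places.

Mean ȳ = (-6 − 1 − 14 − 1 − 15 − 21 − 15 − 4 − 6 + 3)/10 = -8.0000
Σ_{t=1}^{9}(y_t−ȳ)(y_{t+1}−ȳ) = 65.0000
γ_1 = 65.0000 / 10 = 6.500

6.500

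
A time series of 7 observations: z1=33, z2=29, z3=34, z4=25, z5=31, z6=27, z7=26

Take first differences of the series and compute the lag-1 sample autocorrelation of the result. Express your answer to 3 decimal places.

First differences Δz: -4, 5, -9, 6, -4, -1
Mean of differences = -1.1667
Numerator Σ(Δz_t−Δz̄)(Δz_{t+1}−Δz̄) = -142.6944
Denominator Σ(Δz_t−Δz̄)² = 166.8333
r_1(Δz) = -142.6944 / 166.8333 = -0.855

-0.855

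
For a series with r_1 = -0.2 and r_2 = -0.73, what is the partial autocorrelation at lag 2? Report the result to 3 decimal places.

φ_{22} = (r_2 − r_1²) / (1 − r_1²)
r_1² = (-0.2)² = 0.04
Numerator = -0.73 − 0.0400 = -0.7700; denominator = 1 − 0.0400 = 0.9600
φ_{22} = -0.7700 / 0.9600 = -0.802

-0.802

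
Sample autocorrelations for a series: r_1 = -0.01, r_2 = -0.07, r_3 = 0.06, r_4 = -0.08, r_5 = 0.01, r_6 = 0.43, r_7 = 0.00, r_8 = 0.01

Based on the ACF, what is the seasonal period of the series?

6

The largest autocorrelation is r_6 = 0.43; the remaining lags stay at or below 0.06.
The dominant spike at lag 6 indicates a seasonal period of 6.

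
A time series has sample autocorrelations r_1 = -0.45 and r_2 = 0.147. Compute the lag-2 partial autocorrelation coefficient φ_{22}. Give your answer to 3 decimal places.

φ_{22} = (r_2 − r_1²) / (1 − r_1²)
r_1² = (-0.45)² = 0.2025
Numerator = 0.147 − 0.2025 = -0.0555; denominator = 1 − 0.2025 = 0.7975
φ_{22} = -0.0555 / 0.7975 = -0.070

-0.070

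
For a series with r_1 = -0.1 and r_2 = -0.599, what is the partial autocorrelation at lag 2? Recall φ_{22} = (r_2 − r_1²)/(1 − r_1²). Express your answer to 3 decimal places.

φ_{22} = (r_2 − r_1²) / (1 − r_1²)
r_1² = (-0.1)² = 0.01
Numerator = -0.599 − 0.0100 = -0.6090; denominator = 1 − 0.0100 = 0.9900
φ_{22} = -0.6090 / 0.9900 = -0.615

-0.615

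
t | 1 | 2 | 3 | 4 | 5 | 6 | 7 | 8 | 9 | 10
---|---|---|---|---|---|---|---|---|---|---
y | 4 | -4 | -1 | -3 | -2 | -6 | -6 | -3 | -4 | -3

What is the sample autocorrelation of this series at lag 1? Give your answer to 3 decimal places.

Mean ȳ = (4 − 4 − 1 − 3 − 2 − 6 − 6 − 3 − 4 − 3)/10 = -2.8000
Numerator Σ_{t=1}^{9}(y_t−ȳ)(y_{t+1}−ȳ) = -2.0400
Denominator Σ(y_t−ȳ)² = 73.6000
r_1 = -2.0400 / 73.6000 = -0.028

-0.028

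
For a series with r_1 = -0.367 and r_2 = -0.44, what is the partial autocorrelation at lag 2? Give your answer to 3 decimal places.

-0.664

φ_{22} = (r_2 − r_1²) / (1 − r_1²)
r_1² = (-0.367)² = 0.134689
Numerator = -0.44 − 0.1347 = -0.5747; denominator = 1 − 0.1347 = 0.8653
φ_{22} = -0.5747 / 0.8653 = -0.664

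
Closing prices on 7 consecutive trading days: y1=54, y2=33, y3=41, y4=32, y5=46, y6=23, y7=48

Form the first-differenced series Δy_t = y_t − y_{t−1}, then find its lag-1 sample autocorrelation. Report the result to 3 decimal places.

-0.660

First differences Δy: -21, 8, -9, 14, -23, 25
Mean of differences = -1.0000
Numerator Σ(Δy_t−Δȳ)(Δy_{t+1}−Δȳ) = -1274.0000
Denominator Σ(Δy_t−Δȳ)² = 1930.0000
r_1(Δy) = -1274.0000 / 1930.0000 = -0.660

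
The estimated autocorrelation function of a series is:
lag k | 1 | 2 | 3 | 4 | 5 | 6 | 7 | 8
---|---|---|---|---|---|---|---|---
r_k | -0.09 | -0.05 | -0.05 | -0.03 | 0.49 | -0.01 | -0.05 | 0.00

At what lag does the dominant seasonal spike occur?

5

The largest autocorrelation is r_5 = 0.49; the remaining lags stay at or below 0.00.
The dominant spike at lag 5 indicates a seasonal period of 5.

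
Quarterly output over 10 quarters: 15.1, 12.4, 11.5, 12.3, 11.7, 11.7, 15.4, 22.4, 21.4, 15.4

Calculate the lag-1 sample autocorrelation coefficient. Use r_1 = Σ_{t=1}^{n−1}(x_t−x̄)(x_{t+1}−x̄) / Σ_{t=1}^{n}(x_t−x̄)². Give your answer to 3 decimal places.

Mean x̄ = (15.1 + 12.4 + 11.5 + 12.3 + 11.7 + 11.7 + 15.4 + 22.4 + 21.4 + 15.4)/10 = 14.9300
Numerator Σ_{t=1}^{9}(x_t−x̄)(x_{t+1}−x̄) = 89.5611
Denominator Σ(x_t−x̄)² = 144.0810
r_1 = 89.5611 / 144.0810 = 0.622

0.622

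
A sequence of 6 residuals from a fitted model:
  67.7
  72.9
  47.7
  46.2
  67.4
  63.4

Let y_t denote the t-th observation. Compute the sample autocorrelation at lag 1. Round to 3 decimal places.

Mean ȳ = (67.7 + 72.9 + 47.7 + 46.2 + 67.4 + 63.4)/6 = 60.8833
Σ(y_t−ȳ)(y_{t+1}−ȳ) = (81.9136) + (-158.4197) + (193.5753) + (-95.6864) + (16.4003) = 37.7831
Denominator Σ(y_t−ȳ)² = 629.0683
r_1 = 37.7831 / 629.0683 = 0.060

0.060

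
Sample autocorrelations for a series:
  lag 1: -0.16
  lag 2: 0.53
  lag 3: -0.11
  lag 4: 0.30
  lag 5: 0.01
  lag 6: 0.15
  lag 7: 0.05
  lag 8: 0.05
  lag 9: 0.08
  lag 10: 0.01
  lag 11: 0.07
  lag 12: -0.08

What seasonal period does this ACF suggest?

2

The largest autocorrelation is r_2 = 0.53, with weaker echoes at lags 4 (0.30) and 6 (0.15); the remaining lags stay at or below 0.08.
The dominant spike at lag 2 indicates a seasonal period of 2.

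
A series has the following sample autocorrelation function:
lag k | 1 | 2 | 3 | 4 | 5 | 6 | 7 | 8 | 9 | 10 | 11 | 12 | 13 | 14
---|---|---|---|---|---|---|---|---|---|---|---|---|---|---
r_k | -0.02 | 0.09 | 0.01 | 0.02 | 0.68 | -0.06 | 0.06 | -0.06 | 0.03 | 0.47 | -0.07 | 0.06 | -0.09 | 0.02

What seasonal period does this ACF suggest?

The largest autocorrelation is r_5 = 0.68, with a weaker echo at lag 10 (0.47); the remaining lags stay at or below 0.09.
The dominant spike at lag 5 indicates a seasonal period of 5.

5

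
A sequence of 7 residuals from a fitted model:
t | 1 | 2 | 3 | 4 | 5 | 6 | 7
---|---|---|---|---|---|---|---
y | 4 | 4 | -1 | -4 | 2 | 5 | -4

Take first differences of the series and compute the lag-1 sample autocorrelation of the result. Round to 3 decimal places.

First differences Δy: 0, -5, -3, 6, 3, -9
Mean of differences = -1.3333
Numerator Σ(Δy_t−Δȳ)(Δy_{t+1}−Δȳ) = -12.4444
Denominator Σ(Δy_t−Δȳ)² = 149.3333
r_1(Δy) = -12.4444 / 149.3333 = -0.083

-0.083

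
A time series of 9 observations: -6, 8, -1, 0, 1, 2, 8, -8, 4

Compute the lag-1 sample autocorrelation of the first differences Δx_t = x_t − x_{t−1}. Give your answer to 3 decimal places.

First differences Δx: 14, -9, 1, 1, 1, 6, -16, 12
Mean of differences = 1.2500
Numerator Σ(Δx_t−Δx̄)(Δx_{t+1}−Δx̄) = -396.5625
Denominator Σ(Δx_t−Δx̄)² = 703.5000
r_1(Δx) = -396.5625 / 703.5000 = -0.564

-0.564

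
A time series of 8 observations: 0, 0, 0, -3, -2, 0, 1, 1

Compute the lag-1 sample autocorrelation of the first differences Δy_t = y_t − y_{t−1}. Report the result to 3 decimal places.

0.056

First differences Δy: 0, 0, -3, 1, 2, 1, 0
Mean of differences = 0.1429
Numerator Σ(Δy_t−Δȳ)(Δy_{t+1}−Δȳ) = 0.8367
Denominator Σ(Δy_t−Δȳ)² = 14.8571
r_1(Δy) = 0.8367 / 14.8571 = 0.056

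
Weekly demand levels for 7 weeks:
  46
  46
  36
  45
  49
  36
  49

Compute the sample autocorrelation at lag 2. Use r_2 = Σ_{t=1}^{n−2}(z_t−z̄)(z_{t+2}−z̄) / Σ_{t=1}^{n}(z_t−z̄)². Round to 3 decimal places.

-0.200

Mean z̄ = (46 + 46 + 36 + 45 + 49 + 36 + 49)/7 = 43.8571
Deviations from mean: 2.1429, 2.1429, -7.8571, 1.1429, 5.1429, -7.8571, 5.1429
Σ(z_t−z̄)(z_{t+2}−z̄) = (-16.8367) + (2.4490) + (-40.4082) + (-8.9796) + (26.4490) = -37.3265
Denominator Σ(z_t−z̄)² = 186.8571
r_2 = -37.3265 / 186.8571 = -0.200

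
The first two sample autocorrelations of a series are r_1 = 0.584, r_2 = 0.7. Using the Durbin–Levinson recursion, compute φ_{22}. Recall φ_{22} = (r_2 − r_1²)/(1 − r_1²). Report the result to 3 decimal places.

0.545

φ_{22} = (r_2 − r_1²) / (1 − r_1²)
r_1² = (0.584)² = 0.341056
Numerator = 0.7 − 0.3411 = 0.3589; denominator = 1 − 0.3411 = 0.6589
φ_{22} = 0.3589 / 0.6589 = 0.545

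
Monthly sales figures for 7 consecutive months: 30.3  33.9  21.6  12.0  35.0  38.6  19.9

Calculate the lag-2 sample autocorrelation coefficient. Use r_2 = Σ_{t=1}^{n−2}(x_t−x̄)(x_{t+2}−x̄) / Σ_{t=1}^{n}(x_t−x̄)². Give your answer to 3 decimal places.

-0.698

Mean x̄ = (30.3 + 33.9 + 21.6 + 12.0 + 35.0 + 38.6 + 19.9)/7 = 27.3286
Deviations from mean: 2.9714, 6.5714, -5.7286, -15.3286, 7.6714, 11.2714, -7.4286
Σ(x_t−x̄)(x_{t+2}−x̄) = (-17.0220) + (-100.7306) + (-43.9463) + (-172.7749) + (-56.9878) = -391.4616
Denominator Σ(x_t−x̄)² = 560.8743
r_2 = -391.4616 / 560.8743 = -0.698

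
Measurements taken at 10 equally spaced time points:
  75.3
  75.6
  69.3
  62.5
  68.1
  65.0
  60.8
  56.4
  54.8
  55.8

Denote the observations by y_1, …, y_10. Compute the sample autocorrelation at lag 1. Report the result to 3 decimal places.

Mean ȳ = (75.3 + 75.6 + 69.3 + 62.5 + 68.1 + 65.0 + 60.8 + 56.4 + 54.8 + 55.8)/10 = 64.3600
Numerator Σ_{t=1}^{9}(y_t−ȳ)(y_{t+1}−ȳ) = 348.7304
Denominator Σ(y_t−ȳ)² = 528.9840
r_1 = 348.7304 / 528.9840 = 0.659

0.659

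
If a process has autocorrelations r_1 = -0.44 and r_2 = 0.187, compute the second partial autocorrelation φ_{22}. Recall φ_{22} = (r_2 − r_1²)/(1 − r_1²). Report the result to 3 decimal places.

-0.008

φ_{22} = (r_2 − r_1²) / (1 − r_1²)
r_1² = (-0.44)² = 0.1936
Numerator = 0.187 − 0.1936 = -0.0066; denominator = 1 − 0.1936 = 0.8064
φ_{22} = -0.0066 / 0.8064 = -0.008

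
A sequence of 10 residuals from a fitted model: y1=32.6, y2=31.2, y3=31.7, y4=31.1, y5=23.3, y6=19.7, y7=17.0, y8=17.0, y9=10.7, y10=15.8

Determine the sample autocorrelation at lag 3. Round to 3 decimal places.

0.145

Mean ȳ = (32.6 + 31.2 + 31.7 + 31.1 + 23.3 + 19.7 + 17.0 + 17.0 + 10.7 + 15.8)/10 = 23.0100
Numerator Σ_{t=1}^{7}(y_t−ȳ)(y_{t+3}−ȳ) = 84.9087
Denominator Σ(y_t−ȳ)² = 586.8090
r_3 = 84.9087 / 586.8090 = 0.145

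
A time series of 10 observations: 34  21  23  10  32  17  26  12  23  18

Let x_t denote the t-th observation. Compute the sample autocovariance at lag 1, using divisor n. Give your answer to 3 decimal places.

Mean x̄ = (34 + 21 + 23 + 10 + 32 + 17 + 26 + 12 + 23 + 18)/10 = 21.6000
Σ_{t=1}^{9}(x_t−x̄)(x_{t+1}−x̄) = -273.9600
γ_1 = -273.9600 / 10 = -27.396

-27.396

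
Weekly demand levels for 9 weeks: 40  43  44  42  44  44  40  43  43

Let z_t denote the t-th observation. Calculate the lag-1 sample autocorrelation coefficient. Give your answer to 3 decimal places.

Mean z̄ = (40 + 43 + 44 + 42 + 44 + 44 + 40 + 43 + 43)/9 = 42.5556
Numerator Σ_{t=1}^{8}(z_t−z̄)(z_{t+1}−z̄) = -4.6420
Denominator Σ(z_t−z̄)² = 20.2222
r_1 = -4.6420 / 20.2222 = -0.230

-0.230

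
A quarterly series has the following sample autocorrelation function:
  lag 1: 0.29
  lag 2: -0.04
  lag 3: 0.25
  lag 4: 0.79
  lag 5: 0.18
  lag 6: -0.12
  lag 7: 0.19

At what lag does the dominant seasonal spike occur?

4

The largest autocorrelation is r_4 = 0.79; the remaining lags stay at or below 0.29.
The dominant spike at lag 4 indicates a seasonal period of 4.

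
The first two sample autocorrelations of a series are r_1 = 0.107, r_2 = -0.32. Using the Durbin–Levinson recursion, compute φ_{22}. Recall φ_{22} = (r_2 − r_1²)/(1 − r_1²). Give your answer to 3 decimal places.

φ_{22} = (r_2 − r_1²) / (1 − r_1²)
r_1² = (0.107)² = 0.011449
Numerator = -0.32 − 0.0114 = -0.3314; denominator = 1 − 0.0114 = 0.9886
φ_{22} = -0.3314 / 0.9886 = -0.335

-0.335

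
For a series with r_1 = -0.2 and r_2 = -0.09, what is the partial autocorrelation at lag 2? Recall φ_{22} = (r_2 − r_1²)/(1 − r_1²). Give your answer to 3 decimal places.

-0.135

φ_{22} = (r_2 − r_1²) / (1 − r_1²)
r_1² = (-0.2)² = 0.04
Numerator = -0.09 − 0.0400 = -0.1300; denominator = 1 − 0.0400 = 0.9600
φ_{22} = -0.1300 / 0.9600 = -0.135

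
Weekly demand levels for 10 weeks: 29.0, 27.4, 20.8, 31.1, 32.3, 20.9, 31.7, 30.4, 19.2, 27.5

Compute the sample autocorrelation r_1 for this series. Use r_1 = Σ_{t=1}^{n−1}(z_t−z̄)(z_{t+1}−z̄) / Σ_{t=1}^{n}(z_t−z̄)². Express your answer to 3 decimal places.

Mean z̄ = (29.0 + 27.4 + 20.8 + 31.1 + 32.3 + 20.9 + 31.7 + 30.4 + 19.2 + 27.5)/10 = 27.0300
Numerator Σ_{t=1}^{9}(z_t−z̄)(z_{t+1}−z̄) = -80.7449
Denominator Σ(z_t−z̄)² = 219.4410
r_1 = -80.7449 / 219.4410 = -0.368

-0.368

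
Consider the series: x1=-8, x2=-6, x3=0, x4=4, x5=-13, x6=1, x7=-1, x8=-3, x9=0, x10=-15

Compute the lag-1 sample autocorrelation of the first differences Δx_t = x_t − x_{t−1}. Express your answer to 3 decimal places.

-0.438

First differences Δx: 2, 6, 4, -17, 14, -2, -2, 3, -15
Mean of differences = -0.7778
Numerator Σ(Δx_t−Δx̄)(Δx_{t+1}−Δx̄) = -340.9383
Denominator Σ(Δx_t−Δx̄)² = 777.5556
r_1(Δx) = -340.9383 / 777.5556 = -0.438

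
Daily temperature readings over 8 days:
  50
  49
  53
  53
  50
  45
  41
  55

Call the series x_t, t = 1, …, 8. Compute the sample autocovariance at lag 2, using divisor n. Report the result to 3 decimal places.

-5.375

Mean x̄ = (50 + 49 + 53 + 53 + 50 + 45 + 41 + 55)/8 = 49.5000
Deviations: 0.5000, -0.5000, 3.5000, 3.5000, 0.5000, -4.5000, -8.5000, 5.5000
Σ_{t=1}^{6}(x_t−x̄)(x_{t+2}−x̄) = -43.0000
γ_2 = -43.0000 / 8 = -5.375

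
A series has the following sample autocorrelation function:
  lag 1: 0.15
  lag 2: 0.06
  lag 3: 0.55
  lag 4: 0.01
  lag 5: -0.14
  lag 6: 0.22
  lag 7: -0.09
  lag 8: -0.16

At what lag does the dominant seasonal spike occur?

3

The largest autocorrelation is r_3 = 0.55, with a weaker echo at lag 6 (0.22); the remaining lags stay at or below 0.15.
The dominant spike at lag 3 indicates a seasonal period of 3.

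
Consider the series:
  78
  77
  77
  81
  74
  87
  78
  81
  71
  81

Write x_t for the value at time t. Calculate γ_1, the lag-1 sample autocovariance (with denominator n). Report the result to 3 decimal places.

-9.325

Mean x̄ = (78 + 77 + 77 + 81 + 74 + 87 + 78 + 81 + 71 + 81)/10 = 78.5000
Σ_{t=1}^{9}(x_t−x̄)(x_{t+1}−x̄) = -93.2500
γ_1 = -93.2500 / 10 = -9.325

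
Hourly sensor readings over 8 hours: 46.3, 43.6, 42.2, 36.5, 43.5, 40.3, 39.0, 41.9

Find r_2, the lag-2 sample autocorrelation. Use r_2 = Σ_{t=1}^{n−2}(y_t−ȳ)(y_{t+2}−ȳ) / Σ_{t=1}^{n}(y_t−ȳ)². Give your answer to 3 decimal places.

-0.073

Mean ȳ = (46.3 + 43.6 + 42.2 + 36.5 + 43.5 + 40.3 + 39.0 + 41.9)/8 = 41.6625
Deviations from mean: 4.6375, 1.9375, 0.5375, -5.1625, 1.8375, -1.3625, -2.6625, 0.2375
Numerator Σ_{t=1}^{6}(y_t−ȳ)(y_{t+2}−ȳ) = -4.7041
Denominator Σ(y_t−ȳ)² = 64.5788
r_2 = -4.7041 / 64.5788 = -0.073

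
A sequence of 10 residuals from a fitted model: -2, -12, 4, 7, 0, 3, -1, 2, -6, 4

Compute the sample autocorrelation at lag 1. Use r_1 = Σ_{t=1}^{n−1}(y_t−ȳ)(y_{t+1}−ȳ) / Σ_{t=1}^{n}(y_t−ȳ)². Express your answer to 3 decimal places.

Mean ȳ = (-2 − 12 + 4 + 7 + 0 + 3 − 1 + 2 − 6 + 4)/10 = -0.1000
Numerator Σ_{t=1}^{9}(y_t−ȳ)(y_{t+1}−ȳ) = -37.3100
Denominator Σ(y_t−ȳ)² = 278.9000
r_1 = -37.3100 / 278.9000 = -0.134

-0.134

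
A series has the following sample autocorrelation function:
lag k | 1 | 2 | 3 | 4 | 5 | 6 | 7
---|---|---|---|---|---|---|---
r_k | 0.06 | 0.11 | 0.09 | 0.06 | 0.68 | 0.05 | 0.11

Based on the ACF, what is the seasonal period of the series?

The largest autocorrelation is r_5 = 0.68; the remaining lags stay at or below 0.11.
The dominant spike at lag 5 indicates a seasonal period of 5.

5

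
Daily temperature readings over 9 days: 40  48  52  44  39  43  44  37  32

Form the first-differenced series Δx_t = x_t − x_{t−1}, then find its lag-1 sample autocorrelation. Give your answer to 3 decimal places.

0.159

First differences Δx: 8, 4, -8, -5, 4, 1, -7, -5
Mean of differences = -1.0000
Numerator Σ(Δx_t−Δx̄)(Δx_{t+1}−Δx̄) = 40.0000
Denominator Σ(Δx_t−Δx̄)² = 252.0000
r_1(Δx) = 40.0000 / 252.0000 = 0.159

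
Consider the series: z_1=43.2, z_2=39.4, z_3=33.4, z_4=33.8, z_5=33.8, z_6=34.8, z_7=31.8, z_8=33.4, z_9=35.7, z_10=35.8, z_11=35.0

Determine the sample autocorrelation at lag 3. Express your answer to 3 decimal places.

-0.086

Mean z̄ = (43.2 + 39.4 + 33.4 + 33.8 + 33.8 + 34.8 + 31.8 + 33.4 + 35.7 + 35.8 + 35.0)/11 = 35.4636
Numerator Σ_{t=1}^{8}(z_t−z̄)(z_{t+3}−z̄) = -8.9540
Denominator Σ(z_t−z̄)² = 103.6455
r_3 = -8.9540 / 103.6455 = -0.086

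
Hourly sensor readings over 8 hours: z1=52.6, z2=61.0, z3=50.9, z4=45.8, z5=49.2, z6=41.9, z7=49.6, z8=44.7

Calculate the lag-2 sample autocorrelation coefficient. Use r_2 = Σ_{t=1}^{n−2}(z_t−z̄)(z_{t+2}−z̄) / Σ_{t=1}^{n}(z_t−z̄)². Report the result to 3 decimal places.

Mean z̄ = (52.6 + 61.0 + 50.9 + 45.8 + 49.2 + 41.9 + 49.6 + 44.7)/8 = 49.4625
Deviations from mean: 3.1375, 11.5375, 1.4375, -3.6625, -0.2625, -7.5625, 0.1375, -4.7625
Σ(z_t−z̄)(z_{t+2}−z̄) = (4.5102) + (-42.2561) + (-0.3773) + (27.6977) + (-0.0361) + (36.0164) = 25.5547
Denominator Σ(z_t−z̄)² = 238.3988
r_2 = 25.5547 / 238.3988 = 0.107

0.107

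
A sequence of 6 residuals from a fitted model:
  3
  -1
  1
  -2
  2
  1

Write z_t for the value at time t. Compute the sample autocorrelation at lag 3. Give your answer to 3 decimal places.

-0.481

Mean z̄ = (3 − 1 + 1 − 2 + 2 + 1)/6 = 0.6667
Deviations from mean: 2.3333, -1.6667, 0.3333, -2.6667, 1.3333, 0.3333
Numerator Σ_{t=1}^{3}(z_t−z̄)(z_{t+3}−z̄) = -8.3333
Denominator Σ(z_t−z̄)² = 17.3333
r_3 = -8.3333 / 17.3333 = -0.481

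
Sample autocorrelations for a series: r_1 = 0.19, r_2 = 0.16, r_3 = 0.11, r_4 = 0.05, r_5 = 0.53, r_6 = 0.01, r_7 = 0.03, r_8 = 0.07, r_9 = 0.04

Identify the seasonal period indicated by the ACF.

The largest autocorrelation is r_5 = 0.53; the remaining lags stay at or below 0.19.
The dominant spike at lag 5 indicates a seasonal period of 5.

5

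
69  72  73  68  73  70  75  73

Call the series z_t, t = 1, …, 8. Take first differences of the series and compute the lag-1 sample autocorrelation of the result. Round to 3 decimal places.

-0.721

First differences Δz: 3, 1, -5, 5, -3, 5, -2
Mean of differences = 0.5714
Numerator Σ(Δz_t−Δz̄)(Δz_{t+1}−Δz̄) = -69.0408
Denominator Σ(Δz_t−Δz̄)² = 95.7143
r_1(Δz) = -69.0408 / 95.7143 = -0.721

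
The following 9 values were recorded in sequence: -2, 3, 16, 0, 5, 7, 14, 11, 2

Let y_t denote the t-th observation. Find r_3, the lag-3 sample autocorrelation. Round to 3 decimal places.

Mean ȳ = (-2 + 3 + 16 + 0 + 5 + 7 + 14 + 11 + 2)/9 = 6.2222
Σ(y_t−ȳ)(y_{t+3}−ȳ) = (51.1605) + (3.9383) + (7.6049) + (-48.3951) + (-5.8395) + (-3.2840) = 5.1852
Denominator Σ(y_t−ȳ)² = 315.5556
r_3 = 5.1852 / 315.5556 = 0.016

0.016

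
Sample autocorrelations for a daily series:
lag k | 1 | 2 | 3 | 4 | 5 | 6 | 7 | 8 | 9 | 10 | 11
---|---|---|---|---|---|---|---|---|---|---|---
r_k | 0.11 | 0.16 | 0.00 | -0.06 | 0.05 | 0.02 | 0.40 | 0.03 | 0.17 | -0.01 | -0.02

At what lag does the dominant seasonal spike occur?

The largest autocorrelation is r_7 = 0.40; the remaining lags stay at or below 0.17.
The dominant spike at lag 7 indicates a seasonal period of 7.

7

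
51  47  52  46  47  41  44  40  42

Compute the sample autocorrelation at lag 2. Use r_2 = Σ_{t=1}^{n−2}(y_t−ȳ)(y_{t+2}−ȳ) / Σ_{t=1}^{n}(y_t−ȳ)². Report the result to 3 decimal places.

Mean ȳ = (51 + 47 + 52 + 46 + 47 + 41 + 44 + 40 + 42)/9 = 45.5556
Numerator Σ_{t=1}^{7}(y_t−ȳ)(y_{t+2}−ȳ) = 71.6049
Denominator Σ(y_t−ȳ)² = 142.2222
r_2 = 71.6049 / 142.2222 = 0.503

0.503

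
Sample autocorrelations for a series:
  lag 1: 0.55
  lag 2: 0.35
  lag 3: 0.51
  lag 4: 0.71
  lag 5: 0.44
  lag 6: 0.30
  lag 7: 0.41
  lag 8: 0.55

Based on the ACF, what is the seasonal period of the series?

4

The largest autocorrelation is r_4 = 0.71; the remaining lags stay at or below 0.55. The elevated value at lag 1 (0.55), dropping to 0.35 at lag 2, reflects decaying short-term dependence rather than seasonality.
The dominant spike at lag 4 indicates a seasonal period of 4.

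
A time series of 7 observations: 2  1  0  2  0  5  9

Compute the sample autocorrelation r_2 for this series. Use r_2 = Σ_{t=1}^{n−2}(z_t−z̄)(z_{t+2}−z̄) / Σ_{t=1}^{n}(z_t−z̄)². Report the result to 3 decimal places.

Mean z̄ = (2 + 1 + 0 + 2 + 0 + 5 + 9)/7 = 2.7143
Deviations from mean: -0.7143, -1.7143, -2.7143, -0.7143, -2.7143, 2.2857, 6.2857
Σ(z_t−z̄)(z_{t+2}−z̄) = (1.9388) + (1.2245) + (7.3673) + (-1.6327) + (-17.0612) = -8.1633
Denominator Σ(z_t−z̄)² = 63.4286
r_2 = -8.1633 / 63.4286 = -0.129

-0.129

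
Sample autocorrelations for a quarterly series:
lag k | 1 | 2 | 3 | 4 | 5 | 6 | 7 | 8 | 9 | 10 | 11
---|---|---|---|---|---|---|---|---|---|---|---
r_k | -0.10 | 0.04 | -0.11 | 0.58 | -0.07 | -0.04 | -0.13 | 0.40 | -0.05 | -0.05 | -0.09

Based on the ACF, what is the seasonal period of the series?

The largest autocorrelation is r_4 = 0.58, with a weaker echo at lag 8 (0.40); the remaining lags stay at or below 0.04.
The dominant spike at lag 4 indicates a seasonal period of 4.

4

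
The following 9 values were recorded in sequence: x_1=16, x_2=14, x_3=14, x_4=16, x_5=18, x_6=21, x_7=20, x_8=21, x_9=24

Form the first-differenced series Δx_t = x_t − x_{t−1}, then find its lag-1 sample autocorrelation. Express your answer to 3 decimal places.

First differences Δx: -2, 0, 2, 2, 3, -1, 1, 3
Mean of differences = 1.0000
Numerator Σ(Δx_t−Δx̄)(Δx_{t+1}−Δx̄) = 1.0000
Denominator Σ(Δx_t−Δx̄)² = 24.0000
r_1(Δx) = 1.0000 / 24.0000 = 0.042

0.042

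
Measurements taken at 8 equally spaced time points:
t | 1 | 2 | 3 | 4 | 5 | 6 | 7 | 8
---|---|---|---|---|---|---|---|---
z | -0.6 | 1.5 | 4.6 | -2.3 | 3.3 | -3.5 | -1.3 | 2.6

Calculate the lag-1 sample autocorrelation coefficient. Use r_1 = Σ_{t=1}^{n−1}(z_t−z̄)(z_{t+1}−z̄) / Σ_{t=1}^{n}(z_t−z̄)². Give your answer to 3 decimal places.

-0.413

Mean z̄ = (-0.6 + 1.5 + 4.6 − 2.3 + 3.3 − 3.5 − 1.3 + 2.6)/8 = 0.5375
Deviations from mean: -1.1375, 0.9625, 4.0625, -2.8375, 2.7625, -4.0375, -1.8375, 2.0625
Numerator Σ_{t=1}^{7}(z_t−z̄)(z_{t+1}−z̄) = -24.0752
Denominator Σ(z_t−z̄)² = 58.3388
r_1 = -24.0752 / 58.3388 = -0.413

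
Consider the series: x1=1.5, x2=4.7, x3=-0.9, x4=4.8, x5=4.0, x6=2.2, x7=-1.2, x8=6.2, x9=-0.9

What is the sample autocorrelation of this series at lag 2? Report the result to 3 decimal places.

Mean x̄ = (1.5 + 4.7 − 0.9 + 4.8 + 4.0 + 2.2 − 1.2 + 6.2 − 0.9)/9 = 2.2667
Σ(x_t−x̄)(x_{t+2}−x̄) = (2.4278) + (6.1644) + (-5.4889) + (-0.1689) + (-6.0089) + (-0.2622) + (10.9778) = 7.6411
Denominator Σ(x_t−x̄)² = 63.4800
r_2 = 7.6411 / 63.4800 = 0.120

0.120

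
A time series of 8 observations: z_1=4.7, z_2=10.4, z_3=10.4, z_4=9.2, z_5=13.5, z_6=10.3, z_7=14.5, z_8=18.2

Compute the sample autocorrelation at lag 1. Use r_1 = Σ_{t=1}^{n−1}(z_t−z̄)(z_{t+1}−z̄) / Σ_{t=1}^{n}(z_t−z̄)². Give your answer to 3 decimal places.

Mean z̄ = (4.7 + 10.4 + 10.4 + 9.2 + 13.5 + 10.3 + 14.5 + 18.2)/8 = 11.4000
Deviations from mean: -6.7000, -1.0000, -1.0000, -2.2000, 2.1000, -1.1000, 3.1000, 6.8000
Numerator Σ_{t=1}^{7}(z_t−z̄)(z_{t+1}−z̄) = 20.6400
Denominator Σ(z_t−z̄)² = 113.2000
r_1 = 20.6400 / 113.2000 = 0.182

0.182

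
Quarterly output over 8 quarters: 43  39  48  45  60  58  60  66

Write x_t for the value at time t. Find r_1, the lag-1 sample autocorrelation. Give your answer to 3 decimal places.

Mean x̄ = (43 + 39 + 48 + 45 + 60 + 58 + 60 + 66)/8 = 52.3750
Deviations from mean: -9.3750, -13.3750, -4.3750, -7.3750, 7.6250, 5.6250, 7.6250, 13.6250
Numerator Σ_{t=1}^{7}(x_t−x̄)(x_{t+1}−x̄) = 349.6094
Denominator Σ(x_t−x̄)² = 673.8750
r_1 = 349.6094 / 673.8750 = 0.519

0.519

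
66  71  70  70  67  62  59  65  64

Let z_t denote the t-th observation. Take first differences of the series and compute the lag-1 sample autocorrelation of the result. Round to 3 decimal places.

-0.005

First differences Δz: 5, -1, 0, -3, -5, -3, 6, -1
Mean of differences = -0.2500
Numerator Σ(Δz_t−Δz̄)(Δz_{t+1}−Δz̄) = -0.5625
Denominator Σ(Δz_t−Δz̄)² = 105.5000
r_1(Δz) = -0.5625 / 105.5000 = -0.005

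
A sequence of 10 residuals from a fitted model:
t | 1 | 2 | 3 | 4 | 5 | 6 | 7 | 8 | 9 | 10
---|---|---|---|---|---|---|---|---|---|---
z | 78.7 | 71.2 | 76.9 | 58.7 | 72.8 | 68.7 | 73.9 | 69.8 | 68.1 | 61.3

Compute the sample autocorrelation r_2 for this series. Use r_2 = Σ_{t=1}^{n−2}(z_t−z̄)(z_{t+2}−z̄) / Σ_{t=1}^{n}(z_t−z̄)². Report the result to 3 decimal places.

0.241

Mean z̄ = (78.7 + 71.2 + 76.9 + 58.7 + 72.8 + 68.7 + 73.9 + 69.8 + 68.1 + 61.3)/10 = 70.0100
Numerator Σ_{t=1}^{8}(z_t−z̄)(z_{t+2}−z̄) = 85.9818
Denominator Σ(z_t−z̄)² = 356.5090
r_2 = 85.9818 / 356.5090 = 0.241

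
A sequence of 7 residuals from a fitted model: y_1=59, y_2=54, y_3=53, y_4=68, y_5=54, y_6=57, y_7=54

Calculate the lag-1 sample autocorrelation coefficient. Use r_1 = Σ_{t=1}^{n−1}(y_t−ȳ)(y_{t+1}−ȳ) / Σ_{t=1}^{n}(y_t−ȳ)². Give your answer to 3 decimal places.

Mean ȳ = (59 + 54 + 53 + 68 + 54 + 57 + 54)/7 = 57.0000
Σ(y_t−ȳ)(y_{t+1}−ȳ) = (-6.0000) + (12.0000) + (-44.0000) + (-33.0000) + (0.0000) + (0.0000) = -71.0000
Denominator Σ(y_t−ȳ)² = 168.0000
r_1 = -71.0000 / 168.0000 = -0.423

-0.423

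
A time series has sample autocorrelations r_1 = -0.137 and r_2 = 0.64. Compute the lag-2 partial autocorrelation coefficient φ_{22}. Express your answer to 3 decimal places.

φ_{22} = (r_2 − r_1²) / (1 − r_1²)
r_1² = (-0.137)² = 0.018769
Numerator = 0.64 − 0.0188 = 0.6212; denominator = 1 − 0.0188 = 0.9812
φ_{22} = 0.6212 / 0.9812 = 0.633

0.633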